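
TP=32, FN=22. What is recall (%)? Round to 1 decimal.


Recall = TP / (TP + FN) * 100
= 32 / (32 + 22)
= 32 / 54
= 0.5926
= 59.3%

59.3


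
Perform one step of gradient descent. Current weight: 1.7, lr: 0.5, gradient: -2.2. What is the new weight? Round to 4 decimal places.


w_new = w_old - lr * gradient
= 1.7 - 0.5 * -2.2
= 1.7 - (-1.1)
= 2.8000

2.8000


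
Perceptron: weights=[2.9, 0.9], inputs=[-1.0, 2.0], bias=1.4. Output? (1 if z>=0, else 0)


z = w . x + b
= 2.9*-1.0 + 0.9*2.0 + 1.4
= -2.9 + 1.8 + 1.4
= -1.1 + 1.4
= 0.3
Since z = 0.3 >= 0, output = 1

1


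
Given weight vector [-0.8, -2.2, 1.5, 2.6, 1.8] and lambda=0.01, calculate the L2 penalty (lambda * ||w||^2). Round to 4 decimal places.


Squaring each weight:
(-0.8)^2 = 0.64
(-2.2)^2 = 4.84
1.5^2 = 2.25
2.6^2 = 6.76
1.8^2 = 3.24
Sum of squares = 17.73
Penalty = 0.01 * 17.73 = 0.1773

0.1773


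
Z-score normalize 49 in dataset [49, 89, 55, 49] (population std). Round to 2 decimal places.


Mean = (49 + 89 + 55 + 49) / 4 = 60.5
Variance = sum((x_i - mean)^2) / n = 276.75
Std = sqrt(276.75) = 16.6358
Z = (x - mean) / std
= (49 - 60.5) / 16.6358
= -11.5 / 16.6358
= -0.69

-0.69


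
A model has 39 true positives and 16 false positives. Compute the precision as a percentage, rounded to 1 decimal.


Precision = TP / (TP + FP) * 100
= 39 / (39 + 16)
= 39 / 55
= 0.7091
= 70.9%

70.9


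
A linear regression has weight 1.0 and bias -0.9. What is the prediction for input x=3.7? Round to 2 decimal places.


y = 1.0 * 3.7 + (-0.9)
= 3.7 + (-0.9)
= 2.80

2.80


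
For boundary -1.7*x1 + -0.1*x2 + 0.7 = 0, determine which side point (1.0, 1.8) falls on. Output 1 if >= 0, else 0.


Compute -1.7 * 1.0 + -0.1 * 1.8 + 0.7
= -1.7 + -0.18 + 0.7
= -1.18
Since -1.18 < 0, the point is on the negative side.

0


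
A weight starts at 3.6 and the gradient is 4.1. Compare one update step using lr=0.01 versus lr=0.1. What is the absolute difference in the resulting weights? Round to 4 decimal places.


With lr=0.01: w_new = 3.6 - 0.01 * 4.1 = 3.559
With lr=0.1: w_new = 3.6 - 0.1 * 4.1 = 3.19
Absolute difference = |3.559 - 3.19|
= 0.3690

0.3690


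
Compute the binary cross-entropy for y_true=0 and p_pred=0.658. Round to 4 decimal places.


For y=0: Loss = -log(1-p)
= -log(1 - 0.658)
= -log(0.342)
= -(-1.0729)
= 1.0729

1.0729


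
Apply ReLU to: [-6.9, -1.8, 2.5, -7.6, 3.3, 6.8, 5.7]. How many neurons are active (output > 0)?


ReLU(x) = max(0, x) for each element:
ReLU(-6.9) = 0
ReLU(-1.8) = 0
ReLU(2.5) = 2.5
ReLU(-7.6) = 0
ReLU(3.3) = 3.3
ReLU(6.8) = 6.8
ReLU(5.7) = 5.7
Active neurons (>0): 4

4


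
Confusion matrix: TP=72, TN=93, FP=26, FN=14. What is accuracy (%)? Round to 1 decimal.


Accuracy = (TP + TN) / (TP + TN + FP + FN) * 100
= (72 + 93) / (72 + 93 + 26 + 14)
= 165 / 205
= 0.8049
= 80.5%

80.5


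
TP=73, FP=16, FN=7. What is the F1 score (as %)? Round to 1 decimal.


Precision = TP / (TP + FP) = 73 / 89 = 0.8202
Recall = TP / (TP + FN) = 73 / 80 = 0.9125
F1 = 2 * P * R / (P + R)
= 2 * 0.8202 * 0.9125 / (0.8202 + 0.9125)
= 1.4969 / 1.7327
= 0.8639
As percentage: 86.4%

86.4


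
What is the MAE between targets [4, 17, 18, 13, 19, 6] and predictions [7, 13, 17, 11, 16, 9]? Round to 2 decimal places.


Absolute errors: [3, 4, 1, 2, 3, 3]
Sum of absolute errors = 16
MAE = 16 / 6 = 2.67

2.67


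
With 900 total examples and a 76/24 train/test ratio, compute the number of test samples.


Train samples = 900 * 76% = 684
Test samples = 900 - 684
= 216

216


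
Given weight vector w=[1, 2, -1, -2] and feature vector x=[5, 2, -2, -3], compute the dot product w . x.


Element-wise products:
1 * 5 = 5
2 * 2 = 4
-1 * -2 = 2
-2 * -3 = 6
Sum = 5 + 4 + 2 + 6
= 17

17


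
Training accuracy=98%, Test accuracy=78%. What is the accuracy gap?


Gap = train_accuracy - test_accuracy
= 98 - 78
= 20%
This gap suggests the model is overfitting.

20


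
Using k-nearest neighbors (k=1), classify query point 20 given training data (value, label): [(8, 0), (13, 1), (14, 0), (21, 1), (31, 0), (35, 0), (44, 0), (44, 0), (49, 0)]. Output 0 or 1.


Distances from query 20:
Point 21 (class 1): distance = 1
K=1 nearest neighbors: classes = [1]
Votes for class 1: 1 / 1
Majority vote => class 1

1


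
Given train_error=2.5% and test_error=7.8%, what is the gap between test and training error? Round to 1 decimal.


Generalization gap = test_error - train_error
= 7.8 - 2.5
= 5.3%
A moderate gap.

5.3


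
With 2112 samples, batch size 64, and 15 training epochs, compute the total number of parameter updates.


Iterations per epoch = 2112 / 64 = 33
Total updates = iterations_per_epoch * epochs
= 33 * 15
= 495

495


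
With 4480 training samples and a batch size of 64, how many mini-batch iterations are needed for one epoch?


Iterations per epoch = dataset_size / batch_size
= 4480 / 64
= 70

70


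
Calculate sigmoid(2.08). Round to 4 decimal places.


sigmoid(z) = 1 / (1 + exp(-z))
exp(-(2.08)) = exp(-2.08) = 0.1249
1 + 0.1249 = 1.1249
1 / 1.1249 = 0.8889

0.8889


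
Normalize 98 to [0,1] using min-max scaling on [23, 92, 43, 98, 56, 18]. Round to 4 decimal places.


Min = 18, Max = 98
Range = 98 - 18 = 80
Scaled = (x - min) / (max - min)
= (98 - 18) / 80
= 80 / 80
= 1.0000

1.0000


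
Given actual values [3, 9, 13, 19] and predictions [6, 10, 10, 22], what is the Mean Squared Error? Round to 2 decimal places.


Differences: [-3, -1, 3, -3]
Squared errors: [9, 1, 9, 9]
Sum of squared errors = 28
MSE = 28 / 4 = 7.00

7.00


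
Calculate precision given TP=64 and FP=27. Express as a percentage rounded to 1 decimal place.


Precision = TP / (TP + FP) * 100
= 64 / (64 + 27)
= 64 / 91
= 0.7033
= 70.3%

70.3


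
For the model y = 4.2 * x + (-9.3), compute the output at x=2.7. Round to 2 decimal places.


y = 4.2 * 2.7 + (-9.3)
= 11.34 + (-9.3)
= 2.04

2.04


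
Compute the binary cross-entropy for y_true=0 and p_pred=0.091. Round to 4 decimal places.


For y=0: Loss = -log(1-p)
= -log(1 - 0.091)
= -log(0.909)
= -(-0.0954)
= 0.0954

0.0954


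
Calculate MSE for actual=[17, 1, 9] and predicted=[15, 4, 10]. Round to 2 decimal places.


Differences: [2, -3, -1]
Squared errors: [4, 9, 1]
Sum of squared errors = 14
MSE = 14 / 3 = 4.67

4.67


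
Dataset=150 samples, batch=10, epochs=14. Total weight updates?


Iterations per epoch = 150 / 10 = 15
Total updates = iterations_per_epoch * epochs
= 15 * 14
= 210

210


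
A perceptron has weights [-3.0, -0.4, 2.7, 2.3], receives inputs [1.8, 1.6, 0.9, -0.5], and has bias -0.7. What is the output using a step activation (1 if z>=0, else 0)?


z = w . x + b
= -3.0*1.8 + -0.4*1.6 + 2.7*0.9 + 2.3*-0.5 + -0.7
= -5.4 + -0.64 + 2.43 + -1.15 + -0.7
= -4.76 + -0.7
= -5.46
Since z = -5.46 < 0, output = 0

0


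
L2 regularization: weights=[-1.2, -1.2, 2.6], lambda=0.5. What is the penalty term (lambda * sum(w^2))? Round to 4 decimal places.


Squaring each weight:
(-1.2)^2 = 1.44
(-1.2)^2 = 1.44
2.6^2 = 6.76
Sum of squares = 9.64
Penalty = 0.5 * 9.64 = 4.8200

4.8200


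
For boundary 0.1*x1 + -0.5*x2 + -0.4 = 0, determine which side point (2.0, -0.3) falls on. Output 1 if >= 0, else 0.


Compute 0.1 * 2.0 + -0.5 * -0.3 + -0.4
= 0.2 + 0.15 + -0.4
= -0.05
Since -0.05 < 0, the point is on the negative side.

0


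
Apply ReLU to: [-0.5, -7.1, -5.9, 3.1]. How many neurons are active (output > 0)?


ReLU(x) = max(0, x) for each element:
ReLU(-0.5) = 0
ReLU(-7.1) = 0
ReLU(-5.9) = 0
ReLU(3.1) = 3.1
Active neurons (>0): 1

1


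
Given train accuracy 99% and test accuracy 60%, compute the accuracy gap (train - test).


Gap = train_accuracy - test_accuracy
= 99 - 60
= 39%
This large gap strongly indicates overfitting.

39


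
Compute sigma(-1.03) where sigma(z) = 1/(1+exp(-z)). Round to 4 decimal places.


sigmoid(z) = 1 / (1 + exp(-z))
exp(-(-1.03)) = exp(1.03) = 2.8011
1 + 2.8011 = 3.8011
1 / 3.8011 = 0.2631

0.2631


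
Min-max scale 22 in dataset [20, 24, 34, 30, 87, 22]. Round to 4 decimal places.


Min = 20, Max = 87
Range = 87 - 20 = 67
Scaled = (x - min) / (max - min)
= (22 - 20) / 67
= 2 / 67
= 0.0299

0.0299


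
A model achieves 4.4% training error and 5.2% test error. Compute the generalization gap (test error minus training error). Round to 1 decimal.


Generalization gap = test_error - train_error
= 5.2 - 4.4
= 0.8%
A small gap suggests good generalization.

0.8


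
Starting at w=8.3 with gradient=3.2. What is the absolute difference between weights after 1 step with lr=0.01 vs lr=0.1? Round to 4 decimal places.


With lr=0.01: w_new = 8.3 - 0.01 * 3.2 = 8.268
With lr=0.1: w_new = 8.3 - 0.1 * 3.2 = 7.98
Absolute difference = |8.268 - 7.98|
= 0.2880

0.2880


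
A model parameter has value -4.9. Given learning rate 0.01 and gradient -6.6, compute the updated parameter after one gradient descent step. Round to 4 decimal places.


w_new = w_old - lr * gradient
= -4.9 - 0.01 * -6.6
= -4.9 - (-0.066)
= -4.8340

-4.8340


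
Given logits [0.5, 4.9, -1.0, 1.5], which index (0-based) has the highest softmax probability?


Softmax is a monotonic transformation, so it preserves the argmax.
We need to find the index of the maximum logit.
Index 0: 0.5
Index 1: 4.9
Index 2: -1.0
Index 3: 1.5
Maximum logit = 4.9 at index 1

1


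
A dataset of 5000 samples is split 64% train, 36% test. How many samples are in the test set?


Train samples = 5000 * 64% = 3200
Test samples = 5000 - 3200
= 1800

1800


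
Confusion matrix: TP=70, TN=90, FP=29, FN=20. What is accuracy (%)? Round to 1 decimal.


Accuracy = (TP + TN) / (TP + TN + FP + FN) * 100
= (70 + 90) / (70 + 90 + 29 + 20)
= 160 / 209
= 0.7656
= 76.6%

76.6


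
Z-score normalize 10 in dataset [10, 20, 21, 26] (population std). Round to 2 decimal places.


Mean = (10 + 20 + 21 + 26) / 4 = 19.25
Variance = sum((x_i - mean)^2) / n = 33.6875
Std = sqrt(33.6875) = 5.8041
Z = (x - mean) / std
= (10 - 19.25) / 5.8041
= -9.25 / 5.8041
= -1.59

-1.59


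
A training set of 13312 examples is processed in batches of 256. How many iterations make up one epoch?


Iterations per epoch = dataset_size / batch_size
= 13312 / 256
= 52

52


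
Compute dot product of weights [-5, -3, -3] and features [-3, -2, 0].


Element-wise products:
-5 * -3 = 15
-3 * -2 = 6
-3 * 0 = 0
Sum = 15 + 6 + 0
= 21

21


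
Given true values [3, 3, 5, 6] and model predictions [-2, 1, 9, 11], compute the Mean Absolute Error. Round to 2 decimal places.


Absolute errors: [5, 2, 4, 5]
Sum of absolute errors = 16
MAE = 16 / 4 = 4.00

4.00


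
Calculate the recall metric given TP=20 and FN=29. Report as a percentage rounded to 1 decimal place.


Recall = TP / (TP + FN) * 100
= 20 / (20 + 29)
= 20 / 49
= 0.4082
= 40.8%

40.8


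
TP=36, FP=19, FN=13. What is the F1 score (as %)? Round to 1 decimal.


Precision = TP / (TP + FP) = 36 / 55 = 0.6545
Recall = TP / (TP + FN) = 36 / 49 = 0.7347
F1 = 2 * P * R / (P + R)
= 2 * 0.6545 * 0.7347 / (0.6545 + 0.7347)
= 0.9618 / 1.3892
= 0.6923
As percentage: 69.2%

69.2


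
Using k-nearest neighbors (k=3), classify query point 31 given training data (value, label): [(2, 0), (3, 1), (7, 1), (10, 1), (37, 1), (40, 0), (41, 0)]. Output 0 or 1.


Distances from query 31:
Point 37 (class 1): distance = 6
Point 40 (class 0): distance = 9
Point 41 (class 0): distance = 10
K=3 nearest neighbors: classes = [1, 0, 0]
Votes for class 1: 1 / 3
Majority vote => class 0

0


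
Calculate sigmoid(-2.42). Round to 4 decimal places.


sigmoid(z) = 1 / (1 + exp(-z))
exp(-(-2.42)) = exp(2.42) = 11.2459
1 + 11.2459 = 12.2459
1 / 12.2459 = 0.0817

0.0817


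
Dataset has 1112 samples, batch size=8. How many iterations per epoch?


Iterations per epoch = dataset_size / batch_size
= 1112 / 8
= 139

139


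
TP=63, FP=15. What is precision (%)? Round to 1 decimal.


Precision = TP / (TP + FP) * 100
= 63 / (63 + 15)
= 63 / 78
= 0.8077
= 80.8%

80.8


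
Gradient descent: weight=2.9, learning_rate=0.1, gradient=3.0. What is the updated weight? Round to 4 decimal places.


w_new = w_old - lr * gradient
= 2.9 - 0.1 * 3.0
= 2.9 - (0.3)
= 2.6000

2.6000


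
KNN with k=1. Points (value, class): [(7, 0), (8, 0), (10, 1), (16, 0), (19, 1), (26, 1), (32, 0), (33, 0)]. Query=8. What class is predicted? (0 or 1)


Distances from query 8:
Point 8 (class 0): distance = 0
K=1 nearest neighbors: classes = [0]
Votes for class 1: 0 / 1
Majority vote => class 0

0


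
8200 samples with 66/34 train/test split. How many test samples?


Train samples = 8200 * 66% = 5412
Test samples = 8200 - 5412
= 2788

2788


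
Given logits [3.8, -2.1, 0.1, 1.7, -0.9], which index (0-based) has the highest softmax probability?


Softmax is a monotonic transformation, so it preserves the argmax.
We need to find the index of the maximum logit.
Index 0: 3.8
Index 1: -2.1
Index 2: 0.1
Index 3: 1.7
Index 4: -0.9
Maximum logit = 3.8 at index 0

0


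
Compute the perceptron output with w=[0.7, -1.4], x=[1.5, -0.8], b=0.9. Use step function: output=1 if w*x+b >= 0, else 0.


z = w . x + b
= 0.7*1.5 + -1.4*-0.8 + 0.9
= 1.05 + 1.12 + 0.9
= 2.17 + 0.9
= 3.07
Since z = 3.07 >= 0, output = 1

1


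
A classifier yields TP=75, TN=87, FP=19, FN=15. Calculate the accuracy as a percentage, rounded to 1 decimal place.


Accuracy = (TP + TN) / (TP + TN + FP + FN) * 100
= (75 + 87) / (75 + 87 + 19 + 15)
= 162 / 196
= 0.8265
= 82.7%

82.7


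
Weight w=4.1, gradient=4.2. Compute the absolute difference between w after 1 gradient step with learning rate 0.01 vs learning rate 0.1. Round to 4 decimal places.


With lr=0.01: w_new = 4.1 - 0.01 * 4.2 = 4.058
With lr=0.1: w_new = 4.1 - 0.1 * 4.2 = 3.68
Absolute difference = |4.058 - 3.68|
= 0.3780

0.3780


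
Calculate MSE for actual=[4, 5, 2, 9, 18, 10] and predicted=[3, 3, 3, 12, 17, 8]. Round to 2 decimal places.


Differences: [1, 2, -1, -3, 1, 2]
Squared errors: [1, 4, 1, 9, 1, 4]
Sum of squared errors = 20
MSE = 20 / 6 = 3.33

3.33


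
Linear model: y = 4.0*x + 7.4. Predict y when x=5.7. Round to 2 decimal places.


y = 4.0 * 5.7 + (7.4)
= 22.8 + (7.4)
= 30.20

30.20


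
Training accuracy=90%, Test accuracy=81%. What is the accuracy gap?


Gap = train_accuracy - test_accuracy
= 90 - 81
= 9%
This moderate gap may indicate mild overfitting.

9


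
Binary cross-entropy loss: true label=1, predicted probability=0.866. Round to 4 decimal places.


For y=1: Loss = -log(p)
= -log(0.866)
= -(-0.1439)
= 0.1439

0.1439


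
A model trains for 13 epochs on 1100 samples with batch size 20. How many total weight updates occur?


Iterations per epoch = 1100 / 20 = 55
Total updates = iterations_per_epoch * epochs
= 55 * 13
= 715

715


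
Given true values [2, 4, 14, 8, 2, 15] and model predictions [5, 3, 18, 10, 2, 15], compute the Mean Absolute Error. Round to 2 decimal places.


Absolute errors: [3, 1, 4, 2, 0, 0]
Sum of absolute errors = 10
MAE = 10 / 6 = 1.67

1.67


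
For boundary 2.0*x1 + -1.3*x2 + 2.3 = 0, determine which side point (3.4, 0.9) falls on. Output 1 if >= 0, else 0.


Compute 2.0 * 3.4 + -1.3 * 0.9 + 2.3
= 6.8 + -1.17 + 2.3
= 7.93
Since 7.93 >= 0, the point is on the positive side.

1


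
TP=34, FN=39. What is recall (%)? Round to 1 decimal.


Recall = TP / (TP + FN) * 100
= 34 / (34 + 39)
= 34 / 73
= 0.4658
= 46.6%

46.6


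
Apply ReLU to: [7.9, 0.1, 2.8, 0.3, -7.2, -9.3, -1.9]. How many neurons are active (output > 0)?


ReLU(x) = max(0, x) for each element:
ReLU(7.9) = 7.9
ReLU(0.1) = 0.1
ReLU(2.8) = 2.8
ReLU(0.3) = 0.3
ReLU(-7.2) = 0
ReLU(-9.3) = 0
ReLU(-1.9) = 0
Active neurons (>0): 4

4


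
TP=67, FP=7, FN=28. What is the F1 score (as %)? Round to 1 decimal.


Precision = TP / (TP + FP) = 67 / 74 = 0.9054
Recall = TP / (TP + FN) = 67 / 95 = 0.7053
F1 = 2 * P * R / (P + R)
= 2 * 0.9054 * 0.7053 / (0.9054 + 0.7053)
= 1.2771 / 1.6107
= 0.7929
As percentage: 79.3%

79.3


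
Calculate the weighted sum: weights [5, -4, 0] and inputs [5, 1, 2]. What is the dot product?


Element-wise products:
5 * 5 = 25
-4 * 1 = -4
0 * 2 = 0
Sum = 25 + -4 + 0
= 21

21


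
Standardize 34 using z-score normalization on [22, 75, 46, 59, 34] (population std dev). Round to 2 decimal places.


Mean = (22 + 75 + 46 + 59 + 34) / 5 = 47.2
Variance = sum((x_i - mean)^2) / n = 344.56
Std = sqrt(344.56) = 18.5623
Z = (x - mean) / std
= (34 - 47.2) / 18.5623
= -13.2 / 18.5623
= -0.71

-0.71


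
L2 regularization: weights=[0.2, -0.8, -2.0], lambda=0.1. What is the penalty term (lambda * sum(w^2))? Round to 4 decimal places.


Squaring each weight:
0.2^2 = 0.04
(-0.8)^2 = 0.64
(-2.0)^2 = 4.0
Sum of squares = 4.68
Penalty = 0.1 * 4.68 = 0.4680

0.4680


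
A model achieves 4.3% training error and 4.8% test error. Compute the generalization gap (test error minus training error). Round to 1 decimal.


Generalization gap = test_error - train_error
= 4.8 - 4.3
= 0.5%
A small gap suggests good generalization.

0.5


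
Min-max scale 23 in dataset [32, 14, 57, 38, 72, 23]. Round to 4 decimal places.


Min = 14, Max = 72
Range = 72 - 14 = 58
Scaled = (x - min) / (max - min)
= (23 - 14) / 58
= 9 / 58
= 0.1552

0.1552


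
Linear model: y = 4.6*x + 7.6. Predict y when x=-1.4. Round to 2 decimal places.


y = 4.6 * -1.4 + (7.6)
= -6.44 + (7.6)
= 1.16

1.16


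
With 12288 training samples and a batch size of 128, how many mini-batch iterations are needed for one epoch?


Iterations per epoch = dataset_size / batch_size
= 12288 / 128
= 96

96


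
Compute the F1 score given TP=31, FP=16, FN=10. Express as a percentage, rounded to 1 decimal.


Precision = TP / (TP + FP) = 31 / 47 = 0.6596
Recall = TP / (TP + FN) = 31 / 41 = 0.7561
F1 = 2 * P * R / (P + R)
= 2 * 0.6596 * 0.7561 / (0.6596 + 0.7561)
= 0.9974 / 1.4157
= 0.7045
As percentage: 70.5%

70.5


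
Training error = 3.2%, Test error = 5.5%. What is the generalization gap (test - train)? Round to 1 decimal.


Generalization gap = test_error - train_error
= 5.5 - 3.2
= 2.3%
A moderate gap.

2.3


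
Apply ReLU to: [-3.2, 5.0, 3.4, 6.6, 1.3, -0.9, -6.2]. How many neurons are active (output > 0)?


ReLU(x) = max(0, x) for each element:
ReLU(-3.2) = 0
ReLU(5.0) = 5.0
ReLU(3.4) = 3.4
ReLU(6.6) = 6.6
ReLU(1.3) = 1.3
ReLU(-0.9) = 0
ReLU(-6.2) = 0
Active neurons (>0): 4

4


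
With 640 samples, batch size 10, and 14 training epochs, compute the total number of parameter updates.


Iterations per epoch = 640 / 10 = 64
Total updates = iterations_per_epoch * epochs
= 64 * 14
= 896

896


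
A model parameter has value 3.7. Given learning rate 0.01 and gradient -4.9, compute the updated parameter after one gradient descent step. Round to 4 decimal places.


w_new = w_old - lr * gradient
= 3.7 - 0.01 * -4.9
= 3.7 - (-0.049)
= 3.7490

3.7490


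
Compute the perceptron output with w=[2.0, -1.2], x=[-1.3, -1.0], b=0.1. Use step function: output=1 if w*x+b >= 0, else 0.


z = w . x + b
= 2.0*-1.3 + -1.2*-1.0 + 0.1
= -2.6 + 1.2 + 0.1
= -1.4 + 0.1
= -1.3
Since z = -1.3 < 0, output = 0

0


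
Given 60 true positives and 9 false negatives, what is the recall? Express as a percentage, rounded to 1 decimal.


Recall = TP / (TP + FN) * 100
= 60 / (60 + 9)
= 60 / 69
= 0.8696
= 87.0%

87.0


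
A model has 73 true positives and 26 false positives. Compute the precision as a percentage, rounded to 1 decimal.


Precision = TP / (TP + FP) * 100
= 73 / (73 + 26)
= 73 / 99
= 0.7374
= 73.7%

73.7


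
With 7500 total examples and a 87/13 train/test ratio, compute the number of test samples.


Train samples = 7500 * 87% = 6525
Test samples = 7500 - 6525
= 975

975


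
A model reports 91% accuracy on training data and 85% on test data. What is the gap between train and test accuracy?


Gap = train_accuracy - test_accuracy
= 91 - 85
= 6%
This moderate gap may indicate mild overfitting.

6


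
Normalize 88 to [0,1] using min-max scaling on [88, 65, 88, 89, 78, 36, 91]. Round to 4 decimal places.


Min = 36, Max = 91
Range = 91 - 36 = 55
Scaled = (x - min) / (max - min)
= (88 - 36) / 55
= 52 / 55
= 0.9455

0.9455


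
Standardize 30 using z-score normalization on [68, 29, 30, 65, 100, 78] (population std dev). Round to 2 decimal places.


Mean = (68 + 29 + 30 + 65 + 100 + 78) / 6 = 61.6667
Variance = sum((x_i - mean)^2) / n = 642.8889
Std = sqrt(642.8889) = 25.3553
Z = (x - mean) / std
= (30 - 61.6667) / 25.3553
= -31.6667 / 25.3553
= -1.25

-1.25


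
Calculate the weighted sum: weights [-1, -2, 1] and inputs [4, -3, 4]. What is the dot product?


Element-wise products:
-1 * 4 = -4
-2 * -3 = 6
1 * 4 = 4
Sum = -4 + 6 + 4
= 6

6


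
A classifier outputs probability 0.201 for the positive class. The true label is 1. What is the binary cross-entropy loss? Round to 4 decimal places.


For y=1: Loss = -log(p)
= -log(0.201)
= -(-1.6045)
= 1.6045

1.6045


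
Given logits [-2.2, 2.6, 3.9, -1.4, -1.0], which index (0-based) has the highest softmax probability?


Softmax is a monotonic transformation, so it preserves the argmax.
We need to find the index of the maximum logit.
Index 0: -2.2
Index 1: 2.6
Index 2: 3.9
Index 3: -1.4
Index 4: -1.0
Maximum logit = 3.9 at index 2

2


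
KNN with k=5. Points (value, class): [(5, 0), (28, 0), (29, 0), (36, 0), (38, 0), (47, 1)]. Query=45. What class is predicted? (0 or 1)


Distances from query 45:
Point 47 (class 1): distance = 2
Point 38 (class 0): distance = 7
Point 36 (class 0): distance = 9
Point 29 (class 0): distance = 16
Point 28 (class 0): distance = 17
K=5 nearest neighbors: classes = [1, 0, 0, 0, 0]
Votes for class 1: 1 / 5
Majority vote => class 0

0


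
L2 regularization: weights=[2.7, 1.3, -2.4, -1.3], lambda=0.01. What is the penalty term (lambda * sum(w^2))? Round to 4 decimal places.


Squaring each weight:
2.7^2 = 7.29
1.3^2 = 1.69
(-2.4)^2 = 5.76
(-1.3)^2 = 1.69
Sum of squares = 16.43
Penalty = 0.01 * 16.43 = 0.1643

0.1643


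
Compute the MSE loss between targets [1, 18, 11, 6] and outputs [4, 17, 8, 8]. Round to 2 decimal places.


Differences: [-3, 1, 3, -2]
Squared errors: [9, 1, 9, 4]
Sum of squared errors = 23
MSE = 23 / 4 = 5.75

5.75


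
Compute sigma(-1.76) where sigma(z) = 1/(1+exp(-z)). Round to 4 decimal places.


sigmoid(z) = 1 / (1 + exp(-z))
exp(-(-1.76)) = exp(1.76) = 5.8124
1 + 5.8124 = 6.8124
1 / 6.8124 = 0.1468

0.1468


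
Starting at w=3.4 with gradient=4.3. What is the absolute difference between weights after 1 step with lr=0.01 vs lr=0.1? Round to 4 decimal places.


With lr=0.01: w_new = 3.4 - 0.01 * 4.3 = 3.357
With lr=0.1: w_new = 3.4 - 0.1 * 4.3 = 2.97
Absolute difference = |3.357 - 2.97|
= 0.3870

0.3870


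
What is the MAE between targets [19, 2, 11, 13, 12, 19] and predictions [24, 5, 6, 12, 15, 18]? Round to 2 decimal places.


Absolute errors: [5, 3, 5, 1, 3, 1]
Sum of absolute errors = 18
MAE = 18 / 6 = 3.00

3.00


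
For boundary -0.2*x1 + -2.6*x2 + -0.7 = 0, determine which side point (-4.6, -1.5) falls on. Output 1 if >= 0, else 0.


Compute -0.2 * -4.6 + -2.6 * -1.5 + -0.7
= 0.92 + 3.9 + -0.7
= 4.12
Since 4.12 >= 0, the point is on the positive side.

1


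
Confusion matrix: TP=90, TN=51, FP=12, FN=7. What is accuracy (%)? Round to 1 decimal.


Accuracy = (TP + TN) / (TP + TN + FP + FN) * 100
= (90 + 51) / (90 + 51 + 12 + 7)
= 141 / 160
= 0.8812
= 88.1%

88.1


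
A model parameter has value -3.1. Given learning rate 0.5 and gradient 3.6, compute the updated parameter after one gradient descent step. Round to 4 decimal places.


w_new = w_old - lr * gradient
= -3.1 - 0.5 * 3.6
= -3.1 - (1.8)
= -4.9000

-4.9000


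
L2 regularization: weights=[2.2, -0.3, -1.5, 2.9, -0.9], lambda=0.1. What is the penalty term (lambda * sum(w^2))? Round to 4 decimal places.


Squaring each weight:
2.2^2 = 4.84
(-0.3)^2 = 0.09
(-1.5)^2 = 2.25
2.9^2 = 8.41
(-0.9)^2 = 0.81
Sum of squares = 16.4
Penalty = 0.1 * 16.4 = 1.6400

1.6400


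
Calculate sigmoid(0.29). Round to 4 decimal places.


sigmoid(z) = 1 / (1 + exp(-z))
exp(-(0.29)) = exp(-0.29) = 0.7483
1 + 0.7483 = 1.7483
1 / 1.7483 = 0.5720

0.5720


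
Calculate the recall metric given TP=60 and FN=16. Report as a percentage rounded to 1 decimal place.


Recall = TP / (TP + FN) * 100
= 60 / (60 + 16)
= 60 / 76
= 0.7895
= 78.9%

78.9


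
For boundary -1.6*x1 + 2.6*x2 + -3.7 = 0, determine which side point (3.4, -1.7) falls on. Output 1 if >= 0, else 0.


Compute -1.6 * 3.4 + 2.6 * -1.7 + -3.7
= -5.44 + -4.42 + -3.7
= -13.56
Since -13.56 < 0, the point is on the negative side.

0


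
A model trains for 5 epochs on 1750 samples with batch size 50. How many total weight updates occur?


Iterations per epoch = 1750 / 50 = 35
Total updates = iterations_per_epoch * epochs
= 35 * 5
= 175

175


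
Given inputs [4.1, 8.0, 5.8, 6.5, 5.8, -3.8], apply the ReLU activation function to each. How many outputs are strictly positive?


ReLU(x) = max(0, x) for each element:
ReLU(4.1) = 4.1
ReLU(8.0) = 8.0
ReLU(5.8) = 5.8
ReLU(6.5) = 6.5
ReLU(5.8) = 5.8
ReLU(-3.8) = 0
Active neurons (>0): 5

5


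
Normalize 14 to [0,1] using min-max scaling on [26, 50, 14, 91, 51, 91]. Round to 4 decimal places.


Min = 14, Max = 91
Range = 91 - 14 = 77
Scaled = (x - min) / (max - min)
= (14 - 14) / 77
= 0 / 77
= 0.0000

0.0000


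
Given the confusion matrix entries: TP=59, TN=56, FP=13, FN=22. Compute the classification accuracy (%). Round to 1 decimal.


Accuracy = (TP + TN) / (TP + TN + FP + FN) * 100
= (59 + 56) / (59 + 56 + 13 + 22)
= 115 / 150
= 0.7667
= 76.7%

76.7


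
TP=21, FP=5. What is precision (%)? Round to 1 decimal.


Precision = TP / (TP + FP) * 100
= 21 / (21 + 5)
= 21 / 26
= 0.8077
= 80.8%

80.8


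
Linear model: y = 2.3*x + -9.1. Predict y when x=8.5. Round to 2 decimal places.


y = 2.3 * 8.5 + (-9.1)
= 19.55 + (-9.1)
= 10.45

10.45


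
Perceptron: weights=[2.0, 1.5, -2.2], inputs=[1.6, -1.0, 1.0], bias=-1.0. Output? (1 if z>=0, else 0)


z = w . x + b
= 2.0*1.6 + 1.5*-1.0 + -2.2*1.0 + -1.0
= 3.2 + -1.5 + -2.2 + -1.0
= -0.5 + -1.0
= -1.5
Since z = -1.5 < 0, output = 0

0


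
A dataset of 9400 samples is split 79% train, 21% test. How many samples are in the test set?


Train samples = 9400 * 79% = 7426
Test samples = 9400 - 7426
= 1974

1974


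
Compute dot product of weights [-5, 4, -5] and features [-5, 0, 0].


Element-wise products:
-5 * -5 = 25
4 * 0 = 0
-5 * 0 = 0
Sum = 25 + 0 + 0
= 25

25


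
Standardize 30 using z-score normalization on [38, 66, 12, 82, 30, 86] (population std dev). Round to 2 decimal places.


Mean = (38 + 66 + 12 + 82 + 30 + 86) / 6 = 52.3333
Variance = sum((x_i - mean)^2) / n = 755.2222
Std = sqrt(755.2222) = 27.4813
Z = (x - mean) / std
= (30 - 52.3333) / 27.4813
= -22.3333 / 27.4813
= -0.81

-0.81


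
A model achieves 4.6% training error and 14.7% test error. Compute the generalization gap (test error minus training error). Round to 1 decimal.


Generalization gap = test_error - train_error
= 14.7 - 4.6
= 10.1%
A large gap suggests overfitting.

10.1


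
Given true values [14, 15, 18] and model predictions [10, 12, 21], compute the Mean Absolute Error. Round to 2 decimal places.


Absolute errors: [4, 3, 3]
Sum of absolute errors = 10
MAE = 10 / 3 = 3.33

3.33


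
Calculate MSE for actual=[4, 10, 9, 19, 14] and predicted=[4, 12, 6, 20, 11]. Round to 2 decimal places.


Differences: [0, -2, 3, -1, 3]
Squared errors: [0, 4, 9, 1, 9]
Sum of squared errors = 23
MSE = 23 / 5 = 4.60

4.60


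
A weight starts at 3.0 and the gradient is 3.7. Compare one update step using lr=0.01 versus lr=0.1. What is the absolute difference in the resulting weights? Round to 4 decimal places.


With lr=0.01: w_new = 3.0 - 0.01 * 3.7 = 2.963
With lr=0.1: w_new = 3.0 - 0.1 * 3.7 = 2.63
Absolute difference = |2.963 - 2.63|
= 0.3330

0.3330


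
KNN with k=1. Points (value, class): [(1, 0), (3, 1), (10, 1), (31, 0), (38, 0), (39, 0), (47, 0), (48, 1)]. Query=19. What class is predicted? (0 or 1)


Distances from query 19:
Point 10 (class 1): distance = 9
K=1 nearest neighbors: classes = [1]
Votes for class 1: 1 / 1
Majority vote => class 1

1


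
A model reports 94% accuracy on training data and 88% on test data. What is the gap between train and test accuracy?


Gap = train_accuracy - test_accuracy
= 94 - 88
= 6%
This moderate gap may indicate mild overfitting.

6


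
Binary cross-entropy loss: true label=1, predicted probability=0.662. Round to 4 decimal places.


For y=1: Loss = -log(p)
= -log(0.662)
= -(-0.4125)
= 0.4125

0.4125


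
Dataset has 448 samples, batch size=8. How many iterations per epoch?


Iterations per epoch = dataset_size / batch_size
= 448 / 8
= 56

56


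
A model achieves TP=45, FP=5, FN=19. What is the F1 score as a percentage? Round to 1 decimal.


Precision = TP / (TP + FP) = 45 / 50 = 0.9
Recall = TP / (TP + FN) = 45 / 64 = 0.7031
F1 = 2 * P * R / (P + R)
= 2 * 0.9 * 0.7031 / (0.9 + 0.7031)
= 1.2656 / 1.6031
= 0.7895
As percentage: 78.9%

78.9


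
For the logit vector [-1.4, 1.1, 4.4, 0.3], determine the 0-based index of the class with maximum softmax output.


Softmax is a monotonic transformation, so it preserves the argmax.
We need to find the index of the maximum logit.
Index 0: -1.4
Index 1: 1.1
Index 2: 4.4
Index 3: 0.3
Maximum logit = 4.4 at index 2

2


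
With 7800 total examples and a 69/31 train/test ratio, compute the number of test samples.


Train samples = 7800 * 69% = 5382
Test samples = 7800 - 5382
= 2418

2418


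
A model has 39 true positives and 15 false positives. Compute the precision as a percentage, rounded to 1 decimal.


Precision = TP / (TP + FP) * 100
= 39 / (39 + 15)
= 39 / 54
= 0.7222
= 72.2%

72.2


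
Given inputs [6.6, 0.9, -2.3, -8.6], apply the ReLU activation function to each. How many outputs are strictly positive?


ReLU(x) = max(0, x) for each element:
ReLU(6.6) = 6.6
ReLU(0.9) = 0.9
ReLU(-2.3) = 0
ReLU(-8.6) = 0
Active neurons (>0): 2

2


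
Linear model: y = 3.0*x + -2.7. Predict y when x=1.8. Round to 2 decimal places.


y = 3.0 * 1.8 + (-2.7)
= 5.4 + (-2.7)
= 2.70

2.70


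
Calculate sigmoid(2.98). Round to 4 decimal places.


sigmoid(z) = 1 / (1 + exp(-z))
exp(-(2.98)) = exp(-2.98) = 0.0508
1 + 0.0508 = 1.0508
1 / 1.0508 = 0.9517

0.9517


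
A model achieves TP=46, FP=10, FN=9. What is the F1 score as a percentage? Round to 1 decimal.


Precision = TP / (TP + FP) = 46 / 56 = 0.8214
Recall = TP / (TP + FN) = 46 / 55 = 0.8364
F1 = 2 * P * R / (P + R)
= 2 * 0.8214 * 0.8364 / (0.8214 + 0.8364)
= 1.374 / 1.6578
= 0.8288
As percentage: 82.9%

82.9


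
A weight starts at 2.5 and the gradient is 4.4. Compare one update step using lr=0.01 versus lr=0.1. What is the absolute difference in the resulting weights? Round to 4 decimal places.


With lr=0.01: w_new = 2.5 - 0.01 * 4.4 = 2.456
With lr=0.1: w_new = 2.5 - 0.1 * 4.4 = 2.06
Absolute difference = |2.456 - 2.06|
= 0.3960

0.3960


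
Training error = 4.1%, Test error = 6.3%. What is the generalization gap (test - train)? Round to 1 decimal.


Generalization gap = test_error - train_error
= 6.3 - 4.1
= 2.2%
A moderate gap.

2.2


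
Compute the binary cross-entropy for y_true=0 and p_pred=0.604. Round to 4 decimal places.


For y=0: Loss = -log(1-p)
= -log(1 - 0.604)
= -log(0.396)
= -(-0.9263)
= 0.9263

0.9263


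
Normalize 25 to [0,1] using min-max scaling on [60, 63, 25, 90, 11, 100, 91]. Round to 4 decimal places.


Min = 11, Max = 100
Range = 100 - 11 = 89
Scaled = (x - min) / (max - min)
= (25 - 11) / 89
= 14 / 89
= 0.1573

0.1573


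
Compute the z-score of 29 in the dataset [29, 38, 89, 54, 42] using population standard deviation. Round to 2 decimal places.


Mean = (29 + 38 + 89 + 54 + 42) / 5 = 50.4
Variance = sum((x_i - mean)^2) / n = 437.04
Std = sqrt(437.04) = 20.9055
Z = (x - mean) / std
= (29 - 50.4) / 20.9055
= -21.4 / 20.9055
= -1.02

-1.02


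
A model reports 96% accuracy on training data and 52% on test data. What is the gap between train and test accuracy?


Gap = train_accuracy - test_accuracy
= 96 - 52
= 44%
This large gap strongly indicates overfitting.

44


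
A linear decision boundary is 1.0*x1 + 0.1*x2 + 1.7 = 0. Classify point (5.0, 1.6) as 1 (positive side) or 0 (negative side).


Compute 1.0 * 5.0 + 0.1 * 1.6 + 1.7
= 5.0 + 0.16 + 1.7
= 6.86
Since 6.86 >= 0, the point is on the positive side.

1


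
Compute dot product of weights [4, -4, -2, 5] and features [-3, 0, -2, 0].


Element-wise products:
4 * -3 = -12
-4 * 0 = 0
-2 * -2 = 4
5 * 0 = 0
Sum = -12 + 0 + 4 + 0
= -8

-8


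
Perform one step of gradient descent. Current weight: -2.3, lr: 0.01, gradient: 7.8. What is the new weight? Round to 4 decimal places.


w_new = w_old - lr * gradient
= -2.3 - 0.01 * 7.8
= -2.3 - (0.078)
= -2.3780

-2.3780


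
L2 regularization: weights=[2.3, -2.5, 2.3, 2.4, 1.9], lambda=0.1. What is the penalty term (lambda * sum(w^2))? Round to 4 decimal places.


Squaring each weight:
2.3^2 = 5.29
(-2.5)^2 = 6.25
2.3^2 = 5.29
2.4^2 = 5.76
1.9^2 = 3.61
Sum of squares = 26.2
Penalty = 0.1 * 26.2 = 2.6200

2.6200


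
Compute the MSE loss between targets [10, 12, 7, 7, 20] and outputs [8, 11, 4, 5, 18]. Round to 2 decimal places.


Differences: [2, 1, 3, 2, 2]
Squared errors: [4, 1, 9, 4, 4]
Sum of squared errors = 22
MSE = 22 / 5 = 4.40

4.40


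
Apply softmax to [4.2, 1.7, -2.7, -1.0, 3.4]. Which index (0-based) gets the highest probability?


Softmax is a monotonic transformation, so it preserves the argmax.
We need to find the index of the maximum logit.
Index 0: 4.2
Index 1: 1.7
Index 2: -2.7
Index 3: -1.0
Index 4: 3.4
Maximum logit = 4.2 at index 0

0


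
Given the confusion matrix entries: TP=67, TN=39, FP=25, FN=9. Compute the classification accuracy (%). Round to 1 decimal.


Accuracy = (TP + TN) / (TP + TN + FP + FN) * 100
= (67 + 39) / (67 + 39 + 25 + 9)
= 106 / 140
= 0.7571
= 75.7%

75.7


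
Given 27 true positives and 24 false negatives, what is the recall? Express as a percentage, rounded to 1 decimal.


Recall = TP / (TP + FN) * 100
= 27 / (27 + 24)
= 27 / 51
= 0.5294
= 52.9%

52.9


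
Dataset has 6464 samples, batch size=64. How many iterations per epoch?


Iterations per epoch = dataset_size / batch_size
= 6464 / 64
= 101

101


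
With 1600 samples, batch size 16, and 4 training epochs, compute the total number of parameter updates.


Iterations per epoch = 1600 / 16 = 100
Total updates = iterations_per_epoch * epochs
= 100 * 4
= 400

400


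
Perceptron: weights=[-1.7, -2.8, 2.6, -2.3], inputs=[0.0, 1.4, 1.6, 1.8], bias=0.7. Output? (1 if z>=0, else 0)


z = w . x + b
= -1.7*0.0 + -2.8*1.4 + 2.6*1.6 + -2.3*1.8 + 0.7
= -0.0 + -3.92 + 4.16 + -4.14 + 0.7
= -3.9 + 0.7
= -3.2
Since z = -3.2 < 0, output = 0

0


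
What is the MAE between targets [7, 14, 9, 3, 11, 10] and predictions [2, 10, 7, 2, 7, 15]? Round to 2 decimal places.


Absolute errors: [5, 4, 2, 1, 4, 5]
Sum of absolute errors = 21
MAE = 21 / 6 = 3.50

3.50


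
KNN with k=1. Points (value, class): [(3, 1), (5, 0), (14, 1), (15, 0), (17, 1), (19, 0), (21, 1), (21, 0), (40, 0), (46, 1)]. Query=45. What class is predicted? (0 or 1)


Distances from query 45:
Point 46 (class 1): distance = 1
K=1 nearest neighbors: classes = [1]
Votes for class 1: 1 / 1
Majority vote => class 1

1


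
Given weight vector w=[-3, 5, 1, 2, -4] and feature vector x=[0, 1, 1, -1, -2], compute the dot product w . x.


Element-wise products:
-3 * 0 = 0
5 * 1 = 5
1 * 1 = 1
2 * -1 = -2
-4 * -2 = 8
Sum = 0 + 5 + 1 + -2 + 8
= 12

12


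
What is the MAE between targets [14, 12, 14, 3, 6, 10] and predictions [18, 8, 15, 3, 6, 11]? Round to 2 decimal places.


Absolute errors: [4, 4, 1, 0, 0, 1]
Sum of absolute errors = 10
MAE = 10 / 6 = 1.67

1.67


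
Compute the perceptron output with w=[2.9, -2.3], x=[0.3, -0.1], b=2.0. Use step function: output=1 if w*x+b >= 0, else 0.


z = w . x + b
= 2.9*0.3 + -2.3*-0.1 + 2.0
= 0.87 + 0.23 + 2.0
= 1.1 + 2.0
= 3.1
Since z = 3.1 >= 0, output = 1

1


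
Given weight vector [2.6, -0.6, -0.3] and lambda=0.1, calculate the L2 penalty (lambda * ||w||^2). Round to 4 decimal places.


Squaring each weight:
2.6^2 = 6.76
(-0.6)^2 = 0.36
(-0.3)^2 = 0.09
Sum of squares = 7.21
Penalty = 0.1 * 7.21 = 0.7210

0.7210


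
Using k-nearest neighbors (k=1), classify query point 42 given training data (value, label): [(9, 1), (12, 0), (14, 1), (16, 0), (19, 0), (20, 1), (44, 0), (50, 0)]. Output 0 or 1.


Distances from query 42:
Point 44 (class 0): distance = 2
K=1 nearest neighbors: classes = [0]
Votes for class 1: 0 / 1
Majority vote => class 0

0


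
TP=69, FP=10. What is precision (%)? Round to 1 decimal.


Precision = TP / (TP + FP) * 100
= 69 / (69 + 10)
= 69 / 79
= 0.8734
= 87.3%

87.3


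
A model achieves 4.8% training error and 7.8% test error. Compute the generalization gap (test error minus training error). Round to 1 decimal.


Generalization gap = test_error - train_error
= 7.8 - 4.8
= 3.0%
A moderate gap.

3.0


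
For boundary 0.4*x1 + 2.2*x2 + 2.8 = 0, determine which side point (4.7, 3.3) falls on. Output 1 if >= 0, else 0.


Compute 0.4 * 4.7 + 2.2 * 3.3 + 2.8
= 1.88 + 7.26 + 2.8
= 11.94
Since 11.94 >= 0, the point is on the positive side.

1


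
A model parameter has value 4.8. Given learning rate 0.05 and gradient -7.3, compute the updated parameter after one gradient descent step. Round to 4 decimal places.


w_new = w_old - lr * gradient
= 4.8 - 0.05 * -7.3
= 4.8 - (-0.365)
= 5.1650

5.1650


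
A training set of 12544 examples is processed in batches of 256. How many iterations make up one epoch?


Iterations per epoch = dataset_size / batch_size
= 12544 / 256
= 49

49


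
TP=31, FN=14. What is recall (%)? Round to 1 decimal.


Recall = TP / (TP + FN) * 100
= 31 / (31 + 14)
= 31 / 45
= 0.6889
= 68.9%

68.9


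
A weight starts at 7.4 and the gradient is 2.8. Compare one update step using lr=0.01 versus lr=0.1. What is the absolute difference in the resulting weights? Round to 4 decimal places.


With lr=0.01: w_new = 7.4 - 0.01 * 2.8 = 7.372
With lr=0.1: w_new = 7.4 - 0.1 * 2.8 = 7.12
Absolute difference = |7.372 - 7.12|
= 0.2520

0.2520


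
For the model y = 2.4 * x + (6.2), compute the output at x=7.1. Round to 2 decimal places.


y = 2.4 * 7.1 + (6.2)
= 17.04 + (6.2)
= 23.24

23.24


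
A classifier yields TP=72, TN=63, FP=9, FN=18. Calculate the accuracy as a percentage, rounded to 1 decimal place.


Accuracy = (TP + TN) / (TP + TN + FP + FN) * 100
= (72 + 63) / (72 + 63 + 9 + 18)
= 135 / 162
= 0.8333
= 83.3%

83.3


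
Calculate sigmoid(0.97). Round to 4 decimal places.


sigmoid(z) = 1 / (1 + exp(-z))
exp(-(0.97)) = exp(-0.97) = 0.3791
1 + 0.3791 = 1.3791
1 / 1.3791 = 0.7251

0.7251


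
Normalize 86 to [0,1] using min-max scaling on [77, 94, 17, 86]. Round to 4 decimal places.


Min = 17, Max = 94
Range = 94 - 17 = 77
Scaled = (x - min) / (max - min)
= (86 - 17) / 77
= 69 / 77
= 0.8961

0.8961


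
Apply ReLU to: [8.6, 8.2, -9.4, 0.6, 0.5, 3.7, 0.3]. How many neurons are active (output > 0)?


ReLU(x) = max(0, x) for each element:
ReLU(8.6) = 8.6
ReLU(8.2) = 8.2
ReLU(-9.4) = 0
ReLU(0.6) = 0.6
ReLU(0.5) = 0.5
ReLU(3.7) = 3.7
ReLU(0.3) = 0.3
Active neurons (>0): 6

6


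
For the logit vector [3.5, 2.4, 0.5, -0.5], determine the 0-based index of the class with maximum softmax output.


Softmax is a monotonic transformation, so it preserves the argmax.
We need to find the index of the maximum logit.
Index 0: 3.5
Index 1: 2.4
Index 2: 0.5
Index 3: -0.5
Maximum logit = 3.5 at index 0

0
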